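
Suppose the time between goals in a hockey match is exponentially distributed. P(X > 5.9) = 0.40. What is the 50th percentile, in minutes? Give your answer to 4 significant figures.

e^(−λ·5.9) = 0.40 ⇒ λ = −ln(0.40)/5.9 = 0.155304.
50th percentile: 1 − e^(−λt) = 0.5, t = −ln(0.5)/λ = 4.46318 minutes.

4.463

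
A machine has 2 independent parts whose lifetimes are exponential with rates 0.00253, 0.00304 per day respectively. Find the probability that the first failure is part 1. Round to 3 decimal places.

0.454

The time to first failure is exponential with rate Σλ = 0.00253 + 0.00304 = 0.00557.
P(part 1 first) = λ_1/Σλ = 0.00253/0.00557 ≈ 0.454.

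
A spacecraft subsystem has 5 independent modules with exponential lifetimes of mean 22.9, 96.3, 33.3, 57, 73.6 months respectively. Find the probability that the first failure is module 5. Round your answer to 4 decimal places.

0.1179

Rates: λ_i = 1/mean_i → 0.0436681, 0.0103842, 0.03003, 0.0175439, 0.013587; Σλ = 0.115213.
P(module 5 first) = λ_5/Σλ = 0.013587/0.115213 ≈ 0.1179.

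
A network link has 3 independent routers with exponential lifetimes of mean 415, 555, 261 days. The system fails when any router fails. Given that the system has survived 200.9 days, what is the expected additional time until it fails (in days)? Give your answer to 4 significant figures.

124.3

First-failure rate Σλ = 1/415 + 1/555 + 1/261 = 0.00804286.
By memorylessness the expected residual is 1/Σλ = 124.334 days, regardless of the 200.9 already elapsed.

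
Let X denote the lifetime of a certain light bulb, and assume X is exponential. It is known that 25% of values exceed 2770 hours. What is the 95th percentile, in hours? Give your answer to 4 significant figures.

5986

e^(−λ·2770) = 0.25 ⇒ λ = −ln(0.25)/2770 = 0.000500467.
95th percentile: 1 − e^(−λt) = 0.95, t = −ln(0.05)/λ = 5985.87 hours.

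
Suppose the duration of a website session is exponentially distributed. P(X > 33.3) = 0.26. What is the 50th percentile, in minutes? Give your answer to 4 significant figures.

17.13

e^(−λ·33.3) = 0.26 ⇒ λ = −ln(0.26)/33.3 = 0.0404527.
50th percentile: 1 − e^(−λt) = 0.5, t = −ln(0.5)/λ = 17.1348 minutes.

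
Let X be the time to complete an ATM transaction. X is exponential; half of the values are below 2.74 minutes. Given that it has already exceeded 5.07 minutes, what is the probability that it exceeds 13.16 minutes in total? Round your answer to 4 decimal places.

0.1292

For an exponential, median = ln(2)/λ, so λ = ln 2 / 2.74 = 0.252973 per minute.
P(X > s+t | X > s) = e^(−λ(s+t))/e^(−λs) = e^(−λt), independent of s = 5.07.
P(X > 8.09) = e^(−2.0466) ≈ 0.1292.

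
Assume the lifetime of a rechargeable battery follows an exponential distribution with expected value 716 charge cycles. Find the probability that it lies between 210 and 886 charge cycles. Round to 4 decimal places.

0.4557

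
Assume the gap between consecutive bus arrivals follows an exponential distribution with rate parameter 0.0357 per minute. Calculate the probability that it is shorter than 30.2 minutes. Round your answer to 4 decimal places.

0.6598

P(X ≤ 30.2) = 1 − e^(−λ·30.2) = 1 − e^(−1.0781) ≈ 0.6598.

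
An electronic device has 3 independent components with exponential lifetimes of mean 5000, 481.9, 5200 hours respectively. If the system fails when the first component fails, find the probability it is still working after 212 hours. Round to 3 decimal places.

0.593

The first failure time is exponential with rate Σλ_i = 1/5000 + 1/481.9 + 1/5200 = 0.00246743 per hour.
P(min > 212) = e^(−0.00246743·212) = e^(−0.52309) ≈ 0.593.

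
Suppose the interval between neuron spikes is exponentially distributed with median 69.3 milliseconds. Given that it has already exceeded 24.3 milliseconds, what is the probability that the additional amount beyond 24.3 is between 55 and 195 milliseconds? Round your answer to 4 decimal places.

For an exponential, median = ln(2)/λ, so λ = ln 2 / 69.3 = 0.0100021 per millisecond.
Memoryless: the residual past 24.3 is again Exp(λ).
P(55 < residual < 195) = e^(−λ·55) − e^(−λ·195) = 0.57688 − 0.14222 ≈ 0.4347.

0.4347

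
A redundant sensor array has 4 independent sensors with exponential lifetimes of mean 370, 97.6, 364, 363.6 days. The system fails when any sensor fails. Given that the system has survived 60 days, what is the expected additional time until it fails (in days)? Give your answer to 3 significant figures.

54.2

First-failure rate Σλ = 1/370 + 1/97.6 + 1/364 + 1/363.6 = 0.0184461.
By memorylessness the expected residual is 1/Σλ = 54.2119 days, regardless of the 60 already elapsed.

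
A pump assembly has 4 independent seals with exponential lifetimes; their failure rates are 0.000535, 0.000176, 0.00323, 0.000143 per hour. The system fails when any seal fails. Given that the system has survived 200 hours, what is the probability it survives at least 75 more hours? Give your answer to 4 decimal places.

0.7362

Time to first failure ~ Exp(Σλ) with Σλ = 0.004084.
By memorylessness, P(T > 200+75 | T > 200) = P(T > 75) = e^(−0.004084·75) ≈ 0.7362.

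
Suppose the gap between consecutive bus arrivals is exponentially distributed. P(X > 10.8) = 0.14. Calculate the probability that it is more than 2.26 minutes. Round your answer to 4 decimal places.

e^(−λ·10.8) = 0.14 ⇒ λ = −ln(0.14)/10.8 = 0.182047.
P(X > 2.26) = e^(−0.182047·2.26) = e^(−0.41143) ≈ 0.6627.

0.6627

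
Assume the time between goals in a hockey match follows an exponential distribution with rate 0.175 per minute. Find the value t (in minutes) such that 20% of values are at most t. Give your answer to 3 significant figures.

1.28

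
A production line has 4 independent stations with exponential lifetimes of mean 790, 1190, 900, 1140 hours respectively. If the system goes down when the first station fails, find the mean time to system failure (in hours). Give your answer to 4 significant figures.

244.2

The first failure time is exponential with rate Σλ_i = 1/790 + 1/1190 + 1/900 + 1/1140 = 0.00409446 per hour.
E[min] = 1/Σλ = 1/0.00409446 = 244.232 hours.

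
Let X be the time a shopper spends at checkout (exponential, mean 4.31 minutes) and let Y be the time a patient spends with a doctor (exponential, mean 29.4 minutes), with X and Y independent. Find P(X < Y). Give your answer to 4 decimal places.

0.8721

λ_1 = 1/4.31 = 0.232019, λ_2 = 1/29.4 = 0.0340136.
For independent exponentials, P(X < Y) = λ_1/(λ_1+λ_2) = 0.232019/0.266032 ≈ 0.8721.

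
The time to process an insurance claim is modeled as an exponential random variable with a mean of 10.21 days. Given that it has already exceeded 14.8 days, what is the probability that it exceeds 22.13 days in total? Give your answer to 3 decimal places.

The rate is λ = 1/10.21 = 0.0979432 per day.
By the memoryless property, P(X > 14.8+7.33 | X > 14.8) = P(X > 7.33).
P(X > 7.33) = e^(−0.71792) ≈ 0.488.

0.488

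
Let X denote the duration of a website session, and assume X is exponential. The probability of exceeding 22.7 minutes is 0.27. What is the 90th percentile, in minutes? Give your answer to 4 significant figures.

e^(−λ·22.7) = 0.27 ⇒ λ = −ln(0.27)/22.7 = 0.0576799.
90th percentile: 1 − e^(−λt) = 0.9, t = −ln(0.1)/λ = 39.9201 minutes.

39.92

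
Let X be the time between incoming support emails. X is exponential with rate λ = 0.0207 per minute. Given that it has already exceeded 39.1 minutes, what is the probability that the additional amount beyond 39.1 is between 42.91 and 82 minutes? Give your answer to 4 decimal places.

0.2282

Memoryless: the residual past 39.1 is again Exp(λ).
P(42.91 < residual < 82) = e^(−λ·42.91) − e^(−λ·82) = 0.41138 − 0.18316 ≈ 0.2282.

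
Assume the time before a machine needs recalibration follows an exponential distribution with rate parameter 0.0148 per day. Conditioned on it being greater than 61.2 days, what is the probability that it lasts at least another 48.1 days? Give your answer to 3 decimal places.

0.491

The exponential is memoryless, so the remaining time is again Exp(λ): the condition X > 61.2 is irrelevant.
P(X > 48.1) = e^(−0.71188) ≈ 0.491.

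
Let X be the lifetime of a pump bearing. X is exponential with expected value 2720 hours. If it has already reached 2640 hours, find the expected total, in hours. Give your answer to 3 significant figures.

5360

The rate is λ = 1/2720 = 0.000367647 per hour.
By memorylessness, E[X | X > 2640] = 2640 + 1/λ = 2640 + 2720 = 5360 hours.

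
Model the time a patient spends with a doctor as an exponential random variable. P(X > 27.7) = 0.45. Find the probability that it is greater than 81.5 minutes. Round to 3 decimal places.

e^(−λ·27.7) = 0.45 ⇒ λ = −ln(0.45)/27.7 = 0.028827.
P(X > 81.5) = e^(−0.028827·81.5) = e^(−2.3494) ≈ 0.095.

0.095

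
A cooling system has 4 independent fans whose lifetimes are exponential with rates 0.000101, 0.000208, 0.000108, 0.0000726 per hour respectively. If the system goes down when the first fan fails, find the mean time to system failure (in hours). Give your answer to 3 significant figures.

2040

The time to first failure is exponential with rate Σλ = 0.000101 + 0.000208 + 0.000108 + 0.0000726 = 0.0004896.
E[min] = 1/Σλ = 1/0.0004896 = 2042.48 hours.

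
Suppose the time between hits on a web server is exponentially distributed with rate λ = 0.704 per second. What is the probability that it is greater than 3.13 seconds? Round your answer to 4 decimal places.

0.1104

P(X > 3.13) = e^(−λ·3.13) = e^(−2.2035) ≈ 0.1104.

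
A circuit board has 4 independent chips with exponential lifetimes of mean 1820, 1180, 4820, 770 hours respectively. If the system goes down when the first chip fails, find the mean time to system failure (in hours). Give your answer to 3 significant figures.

The first failure time is exponential with rate Σλ_i = 1/1820 + 1/1180 + 1/4820 + 1/770 = 0.00290308 per hour.
E[min] = 1/Σλ = 1/0.00290308 = 344.462 hours.

344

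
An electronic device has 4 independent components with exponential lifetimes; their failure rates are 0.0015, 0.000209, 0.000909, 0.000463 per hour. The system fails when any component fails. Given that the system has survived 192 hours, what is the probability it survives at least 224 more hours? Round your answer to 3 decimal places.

Time to first failure ~ Exp(Σλ) with Σλ = 0.003081.
By memorylessness, P(T > 192+224 | T > 192) = P(T > 224) = e^(−0.003081·224) ≈ 0.502.

0.502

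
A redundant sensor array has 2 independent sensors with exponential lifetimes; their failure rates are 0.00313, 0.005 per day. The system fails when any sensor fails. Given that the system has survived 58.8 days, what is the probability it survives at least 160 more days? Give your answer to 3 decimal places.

0.272

Time to first failure ~ Exp(Σλ) with Σλ = 0.00813.
By memorylessness, P(T > 58.8+160 | T > 58.8) = P(T > 160) = e^(−0.00813·160) ≈ 0.272.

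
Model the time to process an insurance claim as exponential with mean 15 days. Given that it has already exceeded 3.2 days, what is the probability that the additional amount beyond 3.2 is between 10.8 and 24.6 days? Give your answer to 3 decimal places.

The rate is λ = 1/15 = 0.0666667 per day.
Memoryless: the residual past 3.2 is again Exp(λ).
P(10.8 < residual < 24.6) = e^(−λ·10.8) − e^(−λ·24.6) = 0.48675 − 0.19398 ≈ 0.293.

0.293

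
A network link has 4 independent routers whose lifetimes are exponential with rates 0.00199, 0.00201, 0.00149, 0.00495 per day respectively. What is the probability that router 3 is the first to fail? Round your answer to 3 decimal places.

The time to first failure is exponential with rate Σλ = 0.00199 + 0.00201 + 0.00149 + 0.00495 = 0.01044.
P(router 3 first) = λ_3/Σλ = 0.00149/0.01044 ≈ 0.143.

0.143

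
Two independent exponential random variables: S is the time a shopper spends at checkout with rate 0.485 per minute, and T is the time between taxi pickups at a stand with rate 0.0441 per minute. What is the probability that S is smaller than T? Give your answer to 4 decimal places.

0.9167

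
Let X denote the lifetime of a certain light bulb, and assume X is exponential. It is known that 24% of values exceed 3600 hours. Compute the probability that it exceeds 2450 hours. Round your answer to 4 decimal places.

0.3786

e^(−λ·3600) = 0.24 ⇒ λ = −ln(0.24)/3600 = 0.000396421.
P(X > 2450) = e^(−0.000396421·2450) = e^(−0.97123) ≈ 0.3786.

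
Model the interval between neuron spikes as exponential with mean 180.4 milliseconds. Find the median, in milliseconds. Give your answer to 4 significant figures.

125.0

The rate is λ = 1/180.4 = 0.00554324 per millisecond.
Set 1 − e^(−λt) = 0.5, so t = −ln(0.5)/λ = 0.69315/0.00554324 ≈ 125.044 milliseconds.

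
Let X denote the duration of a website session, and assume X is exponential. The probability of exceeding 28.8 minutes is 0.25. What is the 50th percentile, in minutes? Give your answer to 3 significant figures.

14.4

e^(−λ·28.8) = 0.25 ⇒ λ = −ln(0.25)/28.8 = 0.0481352.
50th percentile: 1 − e^(−λt) = 0.5, t = −ln(0.5)/λ = 14.4 minutes.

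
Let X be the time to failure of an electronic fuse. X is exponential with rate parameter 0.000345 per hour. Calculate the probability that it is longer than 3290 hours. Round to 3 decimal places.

0.321

P(X > 3290) = e^(−λ·3290) = e^(−1.135) ≈ 0.321.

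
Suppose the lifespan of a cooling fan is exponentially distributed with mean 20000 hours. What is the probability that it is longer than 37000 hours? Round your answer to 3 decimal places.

The rate is λ = 1/20000 = 0.00005 per hour.
P(X > 37000) = e^(−λ·37000) = e^(−1.85) ≈ 0.157.

0.157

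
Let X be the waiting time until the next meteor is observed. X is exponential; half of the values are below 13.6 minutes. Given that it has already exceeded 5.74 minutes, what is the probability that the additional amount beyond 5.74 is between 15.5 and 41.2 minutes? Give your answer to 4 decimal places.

0.3314

For an exponential, median = ln(2)/λ, so λ = ln 2 / 13.6 = 0.0509667 per minute.
Memoryless: the residual past 5.74 is again Exp(λ).
P(15.5 < residual < 41.2) = e^(−λ·15.5) − e^(−λ·41.2) = 0.45385 − 0.12248 ≈ 0.3314.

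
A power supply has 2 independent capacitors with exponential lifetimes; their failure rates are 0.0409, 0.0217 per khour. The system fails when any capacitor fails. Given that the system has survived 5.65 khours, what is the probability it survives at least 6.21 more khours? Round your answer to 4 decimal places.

Time to first failure ~ Exp(Σλ) with Σλ = 0.0626.
By memorylessness, P(T > 5.65+6.21 | T > 5.65) = P(T > 6.21) = e^(−0.0626·6.21) ≈ 0.6779.

0.6779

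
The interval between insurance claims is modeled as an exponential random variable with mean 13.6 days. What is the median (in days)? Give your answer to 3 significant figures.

9.43

The rate is λ = 1/13.6 = 0.0735294 per day.
Set 1 − e^(−λt) = 0.5, so t = −ln(0.5)/λ = 0.69315/0.0735294 ≈ 9.4268 days.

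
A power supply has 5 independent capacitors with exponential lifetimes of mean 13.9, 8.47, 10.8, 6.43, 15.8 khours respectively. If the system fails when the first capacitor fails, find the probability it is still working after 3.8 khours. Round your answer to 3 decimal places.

The first failure time is exponential with rate Σλ_i = 1/13.9 + 1/8.47 + 1/10.8 + 1/6.43 + 1/15.8 = 0.501411 per khour.
P(min > 3.8) = e^(−0.501411·3.8) = e^(−1.9054) ≈ 0.149.

0.149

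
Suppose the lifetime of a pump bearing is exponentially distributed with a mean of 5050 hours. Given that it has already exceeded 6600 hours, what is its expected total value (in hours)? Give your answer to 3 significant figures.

11700

The rate is λ = 1/5050 = 0.00019802 per hour.
By memorylessness, E[X | X > 6600] = 6600 + 1/λ = 6600 + 5050 = 11650 hours.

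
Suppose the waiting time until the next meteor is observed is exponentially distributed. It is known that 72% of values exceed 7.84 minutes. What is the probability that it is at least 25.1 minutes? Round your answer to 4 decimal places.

0.3493

e^(−λ·7.84) = 0.72 ⇒ λ = −ln(0.72)/7.84 = 0.041901.
P(X > 25.1) = e^(−0.041901·25.1) = e^(−1.0517) ≈ 0.3493.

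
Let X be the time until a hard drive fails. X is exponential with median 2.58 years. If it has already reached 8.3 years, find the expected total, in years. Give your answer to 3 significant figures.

12.0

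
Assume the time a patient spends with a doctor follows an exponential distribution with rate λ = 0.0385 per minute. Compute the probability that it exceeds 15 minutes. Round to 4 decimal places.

0.5613

P(X > 15) = e^(−λ·15) = e^(−0.5775) ≈ 0.5613.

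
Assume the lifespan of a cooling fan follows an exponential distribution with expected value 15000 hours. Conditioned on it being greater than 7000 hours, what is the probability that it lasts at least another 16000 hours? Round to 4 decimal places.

The rate is λ = 1/15000 = 0.0000666667 per hour.
By the memoryless property, P(X > 7000+16000 | X > 7000) = P(X > 16000).
P(X > 16000) = e^(−1.0667) ≈ 0.3442.

0.3442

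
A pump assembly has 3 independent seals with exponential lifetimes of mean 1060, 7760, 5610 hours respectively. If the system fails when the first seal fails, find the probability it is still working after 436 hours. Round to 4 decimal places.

0.5797

The first failure time is exponential with rate Σλ_i = 1/1060 + 1/7760 + 1/5610 = 0.00125052 per hour.
P(min > 436) = e^(−0.00125052·436) = e^(−0.54522) ≈ 0.5797.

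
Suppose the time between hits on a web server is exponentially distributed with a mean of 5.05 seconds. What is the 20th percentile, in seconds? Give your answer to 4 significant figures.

The rate is λ = 1/5.05 = 0.19802 per second.
Set 1 − e^(−λt) = 0.2, so t = −ln(0.8)/λ = 0.22314/0.19802 ≈ 1.12687 seconds.

1.127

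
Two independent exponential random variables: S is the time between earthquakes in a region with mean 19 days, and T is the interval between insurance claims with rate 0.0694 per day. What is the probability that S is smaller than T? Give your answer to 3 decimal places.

0.431

λ_1 = 1/19 = 0.0526316, λ_2 = 0.0694.
For independent exponentials, P(S < T) = λ_1/(λ_1+λ_2) = 0.0526316/0.122032 ≈ 0.431.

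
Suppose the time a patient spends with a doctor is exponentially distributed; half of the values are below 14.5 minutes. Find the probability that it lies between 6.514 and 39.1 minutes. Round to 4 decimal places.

0.5782

For an exponential, median = ln(2)/λ, so λ = ln 2 / 14.5 = 0.0478033 per minute.
P(6.514 < X < 39.1) = e^(−λ·6.514) − e^(−λ·39.1) = 0.73243 − 0.15426 ≈ 0.5782.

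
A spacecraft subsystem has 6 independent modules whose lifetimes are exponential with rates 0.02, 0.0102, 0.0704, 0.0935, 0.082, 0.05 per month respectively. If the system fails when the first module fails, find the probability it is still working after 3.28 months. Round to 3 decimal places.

The time to first failure is exponential with rate Σλ = 0.02 + 0.0102 + 0.0704 + 0.0935 + 0.082 + 0.05 = 0.3261.
P(min > 3.28) = e^(−0.3261·3.28) = e^(−1.0696) ≈ 0.343.

0.343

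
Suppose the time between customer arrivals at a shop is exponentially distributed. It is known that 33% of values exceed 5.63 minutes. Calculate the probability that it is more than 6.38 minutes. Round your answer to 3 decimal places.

e^(−λ·5.63) = 0.33 ⇒ λ = −ln(0.33)/5.63 = 0.196921.
P(X > 6.38) = e^(−0.196921·6.38) = e^(−1.2564) ≈ 0.285.

0.285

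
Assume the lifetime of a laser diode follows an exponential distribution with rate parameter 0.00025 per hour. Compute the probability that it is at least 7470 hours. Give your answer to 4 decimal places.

P(X > 7470) = e^(−λ·7470) = e^(−1.8675) ≈ 0.1545.

0.1545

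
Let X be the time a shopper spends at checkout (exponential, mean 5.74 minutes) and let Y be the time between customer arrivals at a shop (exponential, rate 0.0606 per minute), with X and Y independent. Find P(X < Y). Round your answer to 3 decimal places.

λ_1 = 1/5.74 = 0.174216, λ_2 = 0.0606.
For independent exponentials, P(X < Y) = λ_1/(λ_1+λ_2) = 0.174216/0.234816 ≈ 0.742.

0.742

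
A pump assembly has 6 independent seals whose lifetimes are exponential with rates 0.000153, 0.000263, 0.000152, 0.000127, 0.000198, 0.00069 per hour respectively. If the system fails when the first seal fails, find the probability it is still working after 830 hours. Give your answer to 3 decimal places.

The time to first failure is exponential with rate Σλ = 0.000153 + 0.000263 + 0.000152 + 0.000127 + 0.000198 + 0.00069 = 0.001583.
P(min > 830) = e^(−0.001583·830) = e^(−1.3139) ≈ 0.269.

0.269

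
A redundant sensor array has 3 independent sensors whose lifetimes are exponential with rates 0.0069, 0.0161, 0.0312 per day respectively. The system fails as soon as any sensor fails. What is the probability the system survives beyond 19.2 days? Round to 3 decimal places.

0.353

The time to first failure is exponential with rate Σλ = 0.0069 + 0.0161 + 0.0312 = 0.0542.
P(min > 19.2) = e^(−0.0542·19.2) = e^(−1.0406) ≈ 0.353.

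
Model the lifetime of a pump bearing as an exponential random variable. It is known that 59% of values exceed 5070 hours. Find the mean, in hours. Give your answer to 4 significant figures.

9609

e^(−λ·5070) = 0.59 ⇒ λ = −ln(0.59)/5070 = 0.00010407.
Mean = 1/λ = 9608.96 hours.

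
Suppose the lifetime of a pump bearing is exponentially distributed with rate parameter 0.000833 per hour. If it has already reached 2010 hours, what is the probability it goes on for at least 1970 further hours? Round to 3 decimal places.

0.194

The exponential is memoryless, so the remaining time is again Exp(λ): the condition X > 2010 is irrelevant.
P(X > 1970) = e^(−1.641) ≈ 0.194.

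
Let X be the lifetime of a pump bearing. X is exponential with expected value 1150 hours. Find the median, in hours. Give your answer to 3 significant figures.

The rate is λ = 1/1150 = 0.000869565 per hour.
Set 1 − e^(−λt) = 0.5, so t = −ln(0.5)/λ = 0.69315/0.000869565 ≈ 797.119 hours.

797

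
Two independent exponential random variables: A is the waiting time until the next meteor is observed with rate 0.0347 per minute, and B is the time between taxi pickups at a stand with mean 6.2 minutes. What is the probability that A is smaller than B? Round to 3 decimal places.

λ_1 = 0.0347, λ_2 = 1/6.2 = 0.16129.
For independent exponentials, P(A < B) = λ_1/(λ_1+λ_2) = 0.0347/0.19599 ≈ 0.177.

0.177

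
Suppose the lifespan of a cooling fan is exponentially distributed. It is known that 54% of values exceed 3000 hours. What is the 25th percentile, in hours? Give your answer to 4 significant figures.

1401

e^(−λ·3000) = 0.54 ⇒ λ = −ln(0.54)/3000 = 0.000205395.
25th percentile: 1 − e^(−λt) = 0.25, t = −ln(0.75)/λ = 1400.63 hours.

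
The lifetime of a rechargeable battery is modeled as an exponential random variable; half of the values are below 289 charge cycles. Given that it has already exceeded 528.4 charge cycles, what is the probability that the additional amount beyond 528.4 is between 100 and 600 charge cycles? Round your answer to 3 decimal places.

0.550

For an exponential, median = ln(2)/λ, so λ = ln 2 / 289 = 0.00239843 per charge cycle.
Memoryless: the residual past 528.4 is again Exp(λ).
P(100 < residual < 600) = e^(−λ·100) − e^(−λ·600) = 0.78675 − 0.23715 ≈ 0.550.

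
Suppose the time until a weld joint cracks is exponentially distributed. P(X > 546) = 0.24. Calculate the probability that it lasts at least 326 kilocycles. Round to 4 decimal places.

0.4265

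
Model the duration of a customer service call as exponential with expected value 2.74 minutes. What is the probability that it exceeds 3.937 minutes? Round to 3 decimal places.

0.238

The rate is λ = 1/2.74 = 0.364964 per minute.
P(X > 3.937) = e^(−λ·3.937) = e^(−1.4369) ≈ 0.238.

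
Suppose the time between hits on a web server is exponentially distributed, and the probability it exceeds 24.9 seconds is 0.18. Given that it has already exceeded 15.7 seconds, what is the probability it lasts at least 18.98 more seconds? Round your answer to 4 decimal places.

0.2706

From e^(−λ·24.9) = 0.18, λ = −ln(0.18)/24.9 = 0.0688674.
Memoryless: P(X > 15.7+18.98 | X > 15.7) = P(X > 18.98) = e^(−0.0688674·18.98) ≈ 0.2706.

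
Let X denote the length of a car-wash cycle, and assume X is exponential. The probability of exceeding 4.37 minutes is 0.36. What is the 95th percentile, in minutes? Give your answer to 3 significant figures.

12.8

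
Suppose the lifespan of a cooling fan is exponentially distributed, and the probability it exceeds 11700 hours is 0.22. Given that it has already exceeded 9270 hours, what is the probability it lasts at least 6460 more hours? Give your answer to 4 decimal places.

0.4334

From e^(−λ·11700) = 0.22, λ = −ln(0.22)/11700 = 0.000129413.
Memoryless: P(X > 9270+6460 | X > 9270) = P(X > 6460) = e^(−0.000129413·6460) ≈ 0.4334.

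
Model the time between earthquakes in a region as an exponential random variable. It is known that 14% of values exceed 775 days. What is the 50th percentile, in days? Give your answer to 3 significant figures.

e^(−λ·775) = 0.14 ⇒ λ = −ln(0.14)/775 = 0.00253692.
50th percentile: 1 − e^(−λt) = 0.5, t = −ln(0.5)/λ = 273.224 days.

273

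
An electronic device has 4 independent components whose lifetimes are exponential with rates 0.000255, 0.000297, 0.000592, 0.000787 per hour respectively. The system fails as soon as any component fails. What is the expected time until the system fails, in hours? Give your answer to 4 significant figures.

517.9

The time to first failure is exponential with rate Σλ = 0.000255 + 0.000297 + 0.000592 + 0.000787 = 0.001931.
E[min] = 1/Σλ = 1/0.001931 = 517.866 hours.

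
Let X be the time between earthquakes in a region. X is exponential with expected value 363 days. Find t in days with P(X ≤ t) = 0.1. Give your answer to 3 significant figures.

38.2

The rate is λ = 1/363 = 0.00275482 per day.
Set 1 − e^(−λt) = 0.1, so t = −ln(0.9)/λ = 0.10536/0.00275482 ≈ 38.2459 days.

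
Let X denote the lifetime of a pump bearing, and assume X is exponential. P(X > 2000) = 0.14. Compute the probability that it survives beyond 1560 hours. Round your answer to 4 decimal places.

0.2158

e^(−λ·2000) = 0.14 ⇒ λ = −ln(0.14)/2000 = 0.000983056.
P(X > 1560) = e^(−0.000983056·1560) = e^(−1.5336) ≈ 0.2158.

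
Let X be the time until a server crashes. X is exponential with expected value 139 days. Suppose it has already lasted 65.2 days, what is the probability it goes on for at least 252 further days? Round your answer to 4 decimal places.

0.1632

The rate is λ = 1/139 = 0.00719424 per day.
The exponential is memoryless, so the remaining time is again Exp(λ): the condition X > 65.2 is irrelevant.
P(X > 252) = e^(−1.8129) ≈ 0.1632.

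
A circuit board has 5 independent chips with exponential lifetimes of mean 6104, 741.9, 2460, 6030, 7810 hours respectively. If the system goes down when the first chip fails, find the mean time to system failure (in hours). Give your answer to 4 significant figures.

The first failure time is exponential with rate Σλ_i = 1/6104 + 1/741.9 + 1/2460 + 1/6030 + 1/7810 = 0.0022121 per hour.
E[min] = 1/Σλ = 1/0.0022121 = 452.059 hours.

452.1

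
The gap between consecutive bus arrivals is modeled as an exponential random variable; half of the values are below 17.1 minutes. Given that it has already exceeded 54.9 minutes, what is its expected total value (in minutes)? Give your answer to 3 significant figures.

For an exponential, median = ln(2)/λ, so λ = ln 2 / 17.1 = 0.0405349 per minute.
By memorylessness, E[X | X > 54.9] = 54.9 + 1/λ = 54.9 + 24.6701 = 79.5701 minutes.

79.6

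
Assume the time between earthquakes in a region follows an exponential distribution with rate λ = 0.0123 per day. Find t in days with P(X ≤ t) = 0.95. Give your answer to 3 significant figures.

244

Set 1 − e^(−λt) = 0.95, so t = −ln(0.05)/λ = 2.9957/0.0123 ≈ 243.555 days.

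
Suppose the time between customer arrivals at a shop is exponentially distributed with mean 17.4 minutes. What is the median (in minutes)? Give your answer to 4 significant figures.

The rate is λ = 1/17.4 = 0.0574713 per minute.
Set 1 − e^(−λt) = 0.5, so t = −ln(0.5)/λ = 0.69315/0.0574713 ≈ 12.0608 minutes.

12.06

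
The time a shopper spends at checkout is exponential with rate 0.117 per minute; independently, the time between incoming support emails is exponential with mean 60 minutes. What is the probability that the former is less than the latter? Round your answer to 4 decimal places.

0.8753

λ_1 = 0.117, λ_2 = 1/60 = 0.0166667.
For independent exponentials, P(the former < the latter) = λ_1/(λ_1+λ_2) = 0.117/0.133667 ≈ 0.8753.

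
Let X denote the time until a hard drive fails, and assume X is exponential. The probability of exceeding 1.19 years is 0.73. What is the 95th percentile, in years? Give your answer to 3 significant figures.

11.3

e^(−λ·1.19) = 0.73 ⇒ λ = −ln(0.73)/1.19 = 0.264463.
95th percentile: 1 − e^(−λt) = 0.95, t = −ln(0.05)/λ = 11.3276 years.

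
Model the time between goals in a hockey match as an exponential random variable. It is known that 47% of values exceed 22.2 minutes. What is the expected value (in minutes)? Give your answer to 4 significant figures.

e^(−λ·22.2) = 0.47 ⇒ λ = −ln(0.47)/22.2 = 0.03401.
Mean = 1/λ = 29.4031 minutes.

29.40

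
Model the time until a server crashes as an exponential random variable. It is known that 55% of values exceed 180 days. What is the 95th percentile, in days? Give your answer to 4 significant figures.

e^(−λ·180) = 0.55 ⇒ λ = −ln(0.55)/180 = 0.00332132.
95th percentile: 1 − e^(−λt) = 0.95, t = −ln(0.05)/λ = 901.971 days.

902.0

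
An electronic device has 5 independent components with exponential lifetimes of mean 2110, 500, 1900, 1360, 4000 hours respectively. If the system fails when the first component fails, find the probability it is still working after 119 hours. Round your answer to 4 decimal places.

0.6223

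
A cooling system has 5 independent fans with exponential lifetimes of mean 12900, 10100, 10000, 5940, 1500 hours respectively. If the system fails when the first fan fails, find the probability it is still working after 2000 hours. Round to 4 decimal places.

The first failure time is exponential with rate Σλ_i = 1/12900 + 1/10100 + 1/10000 + 1/5940 + 1/1500 = 0.00111155 per hour.
P(min > 2000) = e^(−0.00111155·2000) = e^(−2.2231) ≈ 0.1083.

0.1083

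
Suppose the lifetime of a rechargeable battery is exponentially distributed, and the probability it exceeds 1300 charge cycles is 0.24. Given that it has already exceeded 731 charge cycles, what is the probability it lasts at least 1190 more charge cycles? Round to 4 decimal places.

0.2708

From e^(−λ·1300) = 0.24, λ = −ln(0.24)/1300 = 0.00109778.
Memoryless: P(X > 731+1190 | X > 731) = P(X > 1190) = e^(−0.00109778·1190) ≈ 0.2708.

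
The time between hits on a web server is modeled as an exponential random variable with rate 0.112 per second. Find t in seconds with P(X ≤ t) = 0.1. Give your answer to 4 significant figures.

0.9407

Set 1 − e^(−λt) = 0.1, so t = −ln(0.9)/λ = 0.10536/0.112 ≈ 0.940719 seconds.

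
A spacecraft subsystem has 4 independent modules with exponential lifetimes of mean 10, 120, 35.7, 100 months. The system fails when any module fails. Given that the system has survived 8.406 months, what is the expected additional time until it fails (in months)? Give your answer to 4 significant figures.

6.833

First-failure rate Σλ = 1/10 + 1/120 + 1/35.7 + 1/100 = 0.146345.
By memorylessness the expected residual is 1/Σλ = 6.83319 months, regardless of the 8.406 already elapsed.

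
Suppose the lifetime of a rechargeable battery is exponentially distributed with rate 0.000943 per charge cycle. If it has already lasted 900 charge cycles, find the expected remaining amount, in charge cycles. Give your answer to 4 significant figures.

1060

By memorylessness, the remaining amount past any threshold is again Exp(λ) with mean 1/λ = 1060.45 charge cycles.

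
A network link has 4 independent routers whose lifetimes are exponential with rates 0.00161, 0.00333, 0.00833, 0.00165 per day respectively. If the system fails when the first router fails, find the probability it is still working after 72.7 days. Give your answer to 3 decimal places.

0.338

The time to first failure is exponential with rate Σλ = 0.00161 + 0.00333 + 0.00833 + 0.00165 = 0.01492.
P(min > 72.7) = e^(−0.01492·72.7) = e^(−1.0847) ≈ 0.338.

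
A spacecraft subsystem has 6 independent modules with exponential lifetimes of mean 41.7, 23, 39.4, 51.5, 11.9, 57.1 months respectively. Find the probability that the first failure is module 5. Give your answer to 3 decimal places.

0.393

Rates: λ_i = 1/mean_i → 0.0239808, 0.0434783, 0.0253807, 0.0194175, 0.0840336, 0.0175131; Σλ = 0.213804.
P(module 5 first) = λ_5/Σλ = 0.0840336/0.213804 ≈ 0.393.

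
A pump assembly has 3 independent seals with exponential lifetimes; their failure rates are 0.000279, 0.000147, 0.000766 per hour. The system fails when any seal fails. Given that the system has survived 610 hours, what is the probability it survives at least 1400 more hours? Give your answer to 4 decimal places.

0.1885

Time to first failure ~ Exp(Σλ) with Σλ = 0.001192.
By memorylessness, P(T > 610+1400 | T > 610) = P(T > 1400) = e^(−0.001192·1400) ≈ 0.1885.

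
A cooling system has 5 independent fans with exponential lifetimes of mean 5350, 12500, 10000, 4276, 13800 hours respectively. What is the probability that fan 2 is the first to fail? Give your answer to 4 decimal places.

Rates: λ_i = 1/mean_i → 0.000186916, 0.00008, 0.0001, 0.000233863, 0.0000724638; Σλ = 0.000673243.
P(fan 2 first) = λ_2/Σλ = 0.00008/0.000673243 ≈ 0.1188.

0.1188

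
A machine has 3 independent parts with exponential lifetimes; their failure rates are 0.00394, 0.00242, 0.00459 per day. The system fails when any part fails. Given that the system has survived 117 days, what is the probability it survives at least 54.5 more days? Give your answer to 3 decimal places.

0.551

Time to first failure ~ Exp(Σλ) with Σλ = 0.01095.
By memorylessness, P(T > 117+54.5 | T > 117) = P(T > 54.5) = e^(−0.01095·54.5) ≈ 0.551.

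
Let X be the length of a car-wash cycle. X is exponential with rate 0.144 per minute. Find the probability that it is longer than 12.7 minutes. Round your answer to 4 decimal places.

0.1606

P(X > 12.7) = e^(−λ·12.7) = e^(−1.8288) ≈ 0.1606.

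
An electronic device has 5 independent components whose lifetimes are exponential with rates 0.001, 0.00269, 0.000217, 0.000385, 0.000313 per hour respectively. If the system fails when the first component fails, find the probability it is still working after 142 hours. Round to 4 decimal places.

0.5200

The time to first failure is exponential with rate Σλ = 0.001 + 0.00269 + 0.000217 + 0.000385 + 0.000313 = 0.004605.
P(min > 142) = e^(−0.004605·142) = e^(−0.65391) ≈ 0.5200.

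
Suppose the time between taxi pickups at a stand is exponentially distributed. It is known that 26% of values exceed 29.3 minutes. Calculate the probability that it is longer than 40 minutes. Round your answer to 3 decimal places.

e^(−λ·29.3) = 0.26 ⇒ λ = −ln(0.26)/29.3 = 0.0459752.
P(X > 40) = e^(−0.0459752·40) = e^(−1.839) ≈ 0.159.

0.159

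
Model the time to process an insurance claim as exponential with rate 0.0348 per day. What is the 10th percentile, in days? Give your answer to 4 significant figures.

Set 1 − e^(−λt) = 0.1, so t = −ln(0.9)/λ = 0.10536/0.0348 ≈ 3.0276 days.

3.028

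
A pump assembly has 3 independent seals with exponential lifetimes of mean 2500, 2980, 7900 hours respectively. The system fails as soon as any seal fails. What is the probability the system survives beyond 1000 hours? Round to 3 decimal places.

The first failure time is exponential with rate Σλ_i = 1/2500 + 1/2980 + 1/7900 = 0.000862153 per hour.
P(min > 1000) = e^(−0.000862153·1000) = e^(−0.86215) ≈ 0.422.

0.422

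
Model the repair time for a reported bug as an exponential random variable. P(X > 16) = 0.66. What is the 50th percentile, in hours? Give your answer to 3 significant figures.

26.7

e^(−λ·16) = 0.66 ⇒ λ = −ln(0.66)/16 = 0.0259697.
50th percentile: 1 − e^(−λt) = 0.5, t = −ln(0.5)/λ = 26.6906 hours.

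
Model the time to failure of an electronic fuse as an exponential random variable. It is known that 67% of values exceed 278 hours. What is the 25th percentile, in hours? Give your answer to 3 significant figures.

e^(−λ·278) = 0.67 ⇒ λ = −ln(0.67)/278 = 0.00144057.
25th percentile: 1 − e^(−λt) = 0.25, t = −ln(0.75)/λ = 199.701 hours.

200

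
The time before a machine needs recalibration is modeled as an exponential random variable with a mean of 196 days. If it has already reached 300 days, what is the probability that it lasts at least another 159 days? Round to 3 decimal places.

The rate is λ = 1/196 = 0.00510204 per day.
By the memoryless property, P(X > 300+159 | X > 300) = P(X > 159).
P(X > 159) = e^(−0.81122) ≈ 0.444.

0.444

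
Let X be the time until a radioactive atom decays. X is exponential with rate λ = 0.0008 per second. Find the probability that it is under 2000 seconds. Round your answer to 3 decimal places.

0.798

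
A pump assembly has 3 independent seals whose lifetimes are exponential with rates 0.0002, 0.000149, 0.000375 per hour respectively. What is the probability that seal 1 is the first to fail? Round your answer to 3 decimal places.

0.276

The time to first failure is exponential with rate Σλ = 0.0002 + 0.000149 + 0.000375 = 0.000724.
P(seal 1 first) = λ_1/Σλ = 0.0002/0.000724 ≈ 0.276.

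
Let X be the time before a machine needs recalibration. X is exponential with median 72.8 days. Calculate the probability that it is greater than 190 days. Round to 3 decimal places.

0.164

For an exponential, median = ln(2)/λ, so λ = ln 2 / 72.8 = 0.00952125 per day.
P(X > 190) = e^(−λ·190) = e^(−1.809) ≈ 0.164.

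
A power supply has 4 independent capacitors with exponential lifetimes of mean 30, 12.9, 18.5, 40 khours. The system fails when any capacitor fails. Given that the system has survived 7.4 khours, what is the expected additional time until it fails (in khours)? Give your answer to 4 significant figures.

5.266

First-failure rate Σλ = 1/30 + 1/12.9 + 1/18.5 + 1/40 = 0.189907.
By memorylessness the expected residual is 1/Σλ = 5.26574 khours, regardless of the 7.4 already elapsed.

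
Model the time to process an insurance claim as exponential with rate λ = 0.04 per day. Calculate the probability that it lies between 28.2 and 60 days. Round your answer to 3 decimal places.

0.233

P(28.2 < X < 60) = e^(−λ·28.2) − e^(−λ·60) = 0.32368 − 0.09072 ≈ 0.233.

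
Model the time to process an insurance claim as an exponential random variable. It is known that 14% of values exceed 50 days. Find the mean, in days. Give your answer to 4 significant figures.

25.43

e^(−λ·50) = 0.14 ⇒ λ = −ln(0.14)/50 = 0.0393223.
Mean = 1/λ = 25.4309 days.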